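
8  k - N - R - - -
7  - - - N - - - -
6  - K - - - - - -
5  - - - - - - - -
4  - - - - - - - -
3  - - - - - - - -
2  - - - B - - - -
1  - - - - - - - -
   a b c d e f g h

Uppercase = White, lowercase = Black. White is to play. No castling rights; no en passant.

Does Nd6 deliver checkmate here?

yes

After Nd6: black king on a8; in check: yes, from the white rook on e8.
King squares — a7: attacked by Kb6; b7: attacked by Kb6; b8: attacked by Nd7.
Black has no legal moves → checkmate.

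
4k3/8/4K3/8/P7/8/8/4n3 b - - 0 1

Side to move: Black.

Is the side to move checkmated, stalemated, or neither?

neither

Black to move; black king on e8.
In check: no.
Legal moves for Black: Kf8, Kd8, Nf3, Nd3, Ng2, Nc2.
Black has 6 legal moves and is not in check → neither.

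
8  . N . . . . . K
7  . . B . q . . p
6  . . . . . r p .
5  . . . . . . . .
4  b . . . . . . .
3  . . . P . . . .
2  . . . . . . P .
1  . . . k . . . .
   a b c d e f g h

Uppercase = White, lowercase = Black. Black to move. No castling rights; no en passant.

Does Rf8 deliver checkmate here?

After Rf8: white king on h8; in check: yes, from the black rook on f8.
King squares — g7: attacked by Qe7; h7: attacked by Qe7; g8: attacked by Rf8.
White has no legal moves → checkmate.

yes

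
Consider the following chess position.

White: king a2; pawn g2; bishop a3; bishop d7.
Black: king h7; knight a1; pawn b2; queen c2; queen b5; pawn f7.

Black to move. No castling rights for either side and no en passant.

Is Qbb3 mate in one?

After Qbb3: white king on a2; in check: yes, from the black queen on b3.
King squares — a1: attacked by Pb2; b1: attacked by Qc2; b2: attacked by Qc2; a3: own bishop; b3: attacked by Na1.
White has no legal moves → checkmate.

yes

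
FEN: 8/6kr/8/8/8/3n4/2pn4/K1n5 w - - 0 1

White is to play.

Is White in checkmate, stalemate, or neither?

White to move; white king on a1.
In check: no.
King squares — b1: attacked by Pc2; a2: attacked by Nc1; b2: attacked by Nd3.
Legal moves for White: none.
Not in check and no legal moves → stalemate.

stalemate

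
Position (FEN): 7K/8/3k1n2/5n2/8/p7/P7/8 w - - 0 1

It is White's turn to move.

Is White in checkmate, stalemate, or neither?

stalemate

White to move; white king on h8.
In check: no.
King squares — g7: attacked by Nf5; h7: attacked by Nf6; g8: attacked by Nf6.
Legal moves for White: none.
Not in check and no legal moves → stalemate.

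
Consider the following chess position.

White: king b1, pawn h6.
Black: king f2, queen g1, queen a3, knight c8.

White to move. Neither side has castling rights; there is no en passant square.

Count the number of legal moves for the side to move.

1

White to move; king on b1.
In check: yes, from the black queen on g1.
Legal moves: Kc2.
Count: 1.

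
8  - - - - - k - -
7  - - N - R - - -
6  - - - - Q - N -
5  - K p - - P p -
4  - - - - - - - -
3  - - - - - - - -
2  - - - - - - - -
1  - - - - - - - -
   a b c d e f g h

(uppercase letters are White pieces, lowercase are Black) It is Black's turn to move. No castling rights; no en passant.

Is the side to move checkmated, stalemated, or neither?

checkmate

Black to move; black king on f8.
In check: yes, from the white knight on g6.
King squares — e7: attacked by Qe6; f7: attacked by Qe6; g7: attacked by Re7; e8: attacked by Nc7; g8: attacked by Qe6.
Legal moves for Black: none.
In check with no legal moves → checkmate.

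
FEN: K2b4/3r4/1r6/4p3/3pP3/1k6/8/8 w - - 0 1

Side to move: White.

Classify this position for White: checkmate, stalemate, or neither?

stalemate

White to move; white king on a8.
In check: no.
King squares — a7: attacked by Rd7; b7: attacked by Rb6; b8: attacked by Rb6.
Legal moves for White: none.
Not in check and no legal moves → stalemate.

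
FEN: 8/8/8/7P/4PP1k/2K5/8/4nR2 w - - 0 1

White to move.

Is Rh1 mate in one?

After Rh1: black king on h4; in check: yes, from the white rook on h1.
Black has 2 legal replies: Kg4, Kg3.
In check but a legal move exists → not checkmate.

no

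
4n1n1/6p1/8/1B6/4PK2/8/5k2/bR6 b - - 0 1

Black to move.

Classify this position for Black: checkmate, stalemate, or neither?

neither

Black to move; black king on f2.
In check: no.
Legal moves for Black: Ne7, Nh6, Ngf6, Nc7, Nef6, Nd6, Kg2, Bf6, Be5+, Bd4, Bc3, Bb2, g6, g5+.
Black has 14 legal moves and is not in check → neither.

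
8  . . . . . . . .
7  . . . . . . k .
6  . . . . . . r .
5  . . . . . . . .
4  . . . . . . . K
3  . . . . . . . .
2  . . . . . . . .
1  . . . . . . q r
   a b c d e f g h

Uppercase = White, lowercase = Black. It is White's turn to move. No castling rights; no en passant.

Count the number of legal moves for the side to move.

0

White to move; king on h4.
In check: yes, from the black rook on h1.
Legal moves: none.
Count: 0.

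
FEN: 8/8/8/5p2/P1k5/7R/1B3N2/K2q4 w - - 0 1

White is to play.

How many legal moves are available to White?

3

White to move; king on a1.
In check: yes, from the black queen on d1.
Legal moves: Ka2, Nxd1, Bc1.
Count: 3.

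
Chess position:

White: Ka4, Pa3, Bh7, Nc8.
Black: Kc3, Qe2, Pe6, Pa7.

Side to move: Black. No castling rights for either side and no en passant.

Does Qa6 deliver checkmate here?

yes

After Qa6: white king on a4; in check: yes, from the black queen on a6.
King squares — a3: own pawn; b3: attacked by Kc3; b4: attacked by Kc3; a5: attacked by Qa6; b5: attacked by Qa6.
White has no legal moves → checkmate.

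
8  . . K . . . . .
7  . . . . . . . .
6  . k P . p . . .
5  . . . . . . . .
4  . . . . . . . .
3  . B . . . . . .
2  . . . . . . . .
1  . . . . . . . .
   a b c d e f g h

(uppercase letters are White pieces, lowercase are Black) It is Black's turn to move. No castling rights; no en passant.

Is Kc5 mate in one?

no

After Kc5: white king on c8; in check: no.
White is not in check, so this cannot be checkmate.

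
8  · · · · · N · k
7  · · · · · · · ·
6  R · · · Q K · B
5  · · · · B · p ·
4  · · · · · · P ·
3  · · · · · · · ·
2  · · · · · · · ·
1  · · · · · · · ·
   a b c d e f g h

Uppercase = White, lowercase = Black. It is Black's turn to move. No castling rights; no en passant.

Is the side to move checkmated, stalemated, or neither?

stalemate

Black to move; black king on h8.
In check: no.
King squares — g7: attacked by Kf6; h7: attacked by Nf8; g8: attacked by Qe6.
Legal moves for Black: none.
Not in check and no legal moves → stalemate.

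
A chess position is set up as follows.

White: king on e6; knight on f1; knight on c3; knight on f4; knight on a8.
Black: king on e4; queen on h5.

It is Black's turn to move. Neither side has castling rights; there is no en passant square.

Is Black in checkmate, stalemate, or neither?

Black to move; black king on e4.
In check: yes, from the white knight on c3.
Legal moves for Black: Kxf4, Kd4, Kf3.
Black is in check but has 3 legal moves → neither.

neither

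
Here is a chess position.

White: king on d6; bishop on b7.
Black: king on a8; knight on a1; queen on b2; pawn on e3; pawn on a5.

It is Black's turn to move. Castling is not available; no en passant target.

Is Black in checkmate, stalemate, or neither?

neither

Black to move; black king on a8.
In check: yes, from the white bishop on b7.
King squares — a7: available; b7: available; b8: available.
Legal moves for Black: Kb8, Kxb7, Ka7, Qxb7.
Black is in check but has 4 legal moves → neither.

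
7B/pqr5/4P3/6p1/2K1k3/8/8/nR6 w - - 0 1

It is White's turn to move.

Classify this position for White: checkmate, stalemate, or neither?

White to move; white king on c4.
In check: yes, from the black rook on c7.
King squares — b3: attacked by Na1; c3: attacked by Rc7; d3: attacked by Ke4; b4: attacked by Qb7; d4: attacked by Ke4; b5: attacked by Qb7; c5: attacked by Rc7; d5: attacked by Ke4.
Legal moves for White: none.
In check with no legal moves → checkmate.

checkmate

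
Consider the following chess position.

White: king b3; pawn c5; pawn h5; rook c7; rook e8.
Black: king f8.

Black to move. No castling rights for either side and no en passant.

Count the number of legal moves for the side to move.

1

Black to move; king on f8.
In check: yes, from the white rook on e8.
Legal moves: Kxe8.
Count: 1.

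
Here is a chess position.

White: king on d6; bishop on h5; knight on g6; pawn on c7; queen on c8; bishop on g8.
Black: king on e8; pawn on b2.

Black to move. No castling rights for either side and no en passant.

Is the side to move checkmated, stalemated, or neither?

checkmate

Black to move; black king on e8.
In check: yes, from the white queen on c8.
King squares — d7: attacked by Kd6; e7: attacked by Kd6; f7: attacked by Bg8; d8: attacked by Pc7; f8: attacked by Ng6.
Legal moves for Black: none.
In check with no legal moves → checkmate.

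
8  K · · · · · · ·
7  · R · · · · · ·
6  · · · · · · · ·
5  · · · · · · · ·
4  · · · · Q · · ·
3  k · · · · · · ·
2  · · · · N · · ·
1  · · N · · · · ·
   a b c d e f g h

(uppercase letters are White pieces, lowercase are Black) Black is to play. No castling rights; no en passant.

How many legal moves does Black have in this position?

Black to move; king on a3.
In check: no.
Legal moves: none.
Count: 0.

0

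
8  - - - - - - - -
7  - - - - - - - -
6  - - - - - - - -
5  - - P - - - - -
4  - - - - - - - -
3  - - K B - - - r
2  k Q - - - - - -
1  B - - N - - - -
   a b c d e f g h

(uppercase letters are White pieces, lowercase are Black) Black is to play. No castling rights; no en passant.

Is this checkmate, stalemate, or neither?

Black to move; black king on a2.
In check: yes, from the white queen on b2.
King squares — a1: attacked by Qb2; b1: attacked by Qb2; b2: attacked by Ba1; a3: attacked by Qb2; b3: attacked by Qb2.
Legal moves for Black: none.
In check with no legal moves → checkmate.

checkmate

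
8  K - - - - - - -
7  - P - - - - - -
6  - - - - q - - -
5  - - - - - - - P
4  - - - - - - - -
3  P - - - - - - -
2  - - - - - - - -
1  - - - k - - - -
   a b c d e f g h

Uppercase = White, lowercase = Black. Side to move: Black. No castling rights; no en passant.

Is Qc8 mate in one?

After Qc8: white king on a8; in check: yes, from the black queen on c8.
White has 9 legal replies: Ka7, bxc8=Q, bxc8=R, bxc8=B, bxc8=N, b8=Q, b8=R, b8=B, b8=N.
In check but a legal move exists → not checkmate.

no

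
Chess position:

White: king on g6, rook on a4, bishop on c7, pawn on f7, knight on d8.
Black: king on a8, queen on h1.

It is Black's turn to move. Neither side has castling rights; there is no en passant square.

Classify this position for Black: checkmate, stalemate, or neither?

checkmate

Black to move; black king on a8.
In check: yes, from the white rook on a4.
King squares — a7: attacked by Ra4; b7: attacked by Nd8; b8: attacked by Bc7.
Legal moves for Black: none.
In check with no legal moves → checkmate.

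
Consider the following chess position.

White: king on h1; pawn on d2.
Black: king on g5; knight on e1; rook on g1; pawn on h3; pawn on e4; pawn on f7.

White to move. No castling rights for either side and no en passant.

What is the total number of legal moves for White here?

White to move; king on h1.
In check: yes, from the black rook on g1.
Legal moves: Kh2, Kxg1.
Count: 2.

2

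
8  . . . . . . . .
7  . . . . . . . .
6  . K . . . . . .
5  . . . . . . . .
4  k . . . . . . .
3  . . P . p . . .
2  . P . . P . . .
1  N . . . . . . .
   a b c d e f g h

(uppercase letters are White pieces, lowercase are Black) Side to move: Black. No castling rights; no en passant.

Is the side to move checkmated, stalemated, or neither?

stalemate

Black to move; black king on a4.
In check: no.
King squares — a3: attacked by Pb2; b3: attacked by Na1; b4: attacked by Pc3; a5: attacked by Kb6; b5: attacked by Kb6.
Legal moves for Black: none.
Not in check and no legal moves → stalemate.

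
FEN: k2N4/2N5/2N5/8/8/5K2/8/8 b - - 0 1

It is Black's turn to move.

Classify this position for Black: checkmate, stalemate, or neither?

checkmate

Black to move; black king on a8.
In check: yes, from the white knight on c7.
King squares — a7: attacked by Nc6; b7: attacked by Nd8; b8: attacked by Nc6.
Legal moves for Black: none.
In check with no legal moves → checkmate.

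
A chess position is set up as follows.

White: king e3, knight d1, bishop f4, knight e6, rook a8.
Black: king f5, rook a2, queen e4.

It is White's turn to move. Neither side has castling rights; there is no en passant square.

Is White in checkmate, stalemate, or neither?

checkmate

White to move; white king on e3.
In check: yes, from the black queen on e4.
King squares — d2: attacked by Ra2; e2: attacked by Ra2; f2: attacked by Ra2; d3: attacked by Qe4; f3: attacked by Qe4; d4: attacked by Qe4; e4: attacked by Kf5; f4: own bishop.
Legal moves for White: none.
In check with no legal moves → checkmate.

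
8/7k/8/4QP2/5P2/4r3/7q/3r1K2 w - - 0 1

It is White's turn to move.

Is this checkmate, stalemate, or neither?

White to move; white king on f1.
In check: yes, from the black rook on d1.
King squares — e1: attacked by Rd1; g1: attacked by Rd1; e2: attacked by Qh2; f2: attacked by Qh2; g2: attacked by Qh2.
Legal moves for White: none.
In check with no legal moves → checkmate.

checkmate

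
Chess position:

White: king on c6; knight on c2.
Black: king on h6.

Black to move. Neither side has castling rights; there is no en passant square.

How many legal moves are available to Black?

Black to move; king on h6.
In check: no.
Legal moves: Kh7, Kg7, Kg6, Kh5, Kg5.
Count: 5.

5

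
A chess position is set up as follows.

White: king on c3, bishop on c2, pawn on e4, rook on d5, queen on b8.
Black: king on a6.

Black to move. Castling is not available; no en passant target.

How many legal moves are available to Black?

Black to move; king on a6.
In check: no.
Legal moves: none.
Count: 0.

0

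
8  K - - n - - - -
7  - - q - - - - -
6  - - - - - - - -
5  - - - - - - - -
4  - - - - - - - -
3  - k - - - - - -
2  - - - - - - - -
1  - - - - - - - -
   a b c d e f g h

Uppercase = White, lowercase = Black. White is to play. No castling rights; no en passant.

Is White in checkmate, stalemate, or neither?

stalemate

White to move; white king on a8.
In check: no.
King squares — a7: attacked by Qc7; b7: attacked by Qc7; b8: attacked by Qc7.
Legal moves for White: none.
Not in check and no legal moves → stalemate.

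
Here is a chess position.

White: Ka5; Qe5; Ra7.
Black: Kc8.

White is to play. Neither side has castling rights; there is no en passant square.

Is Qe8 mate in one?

After Qe8: black king on c8; in check: yes, from the white queen on e8.
King squares — b7: attacked by Ra7; c7: attacked by Ra7; d7: attacked by Ra7; b8: attacked by Qe8; d8: attacked by Qe8.
Black has no legal moves → checkmate.

yes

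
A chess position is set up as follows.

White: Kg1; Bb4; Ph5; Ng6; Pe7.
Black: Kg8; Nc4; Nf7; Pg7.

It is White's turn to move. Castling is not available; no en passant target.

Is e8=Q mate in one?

After e8=Q: black king on g8; in check: yes, from the white queen on e8.
Black has 1 legal reply: Kh7.
In check but a legal move exists → not checkmate.

no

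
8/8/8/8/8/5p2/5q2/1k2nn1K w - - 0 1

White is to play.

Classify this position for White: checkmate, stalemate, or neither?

White to move; white king on h1.
In check: no.
King squares — g1: attacked by Qf2; g2: attacked by Ne1; h2: attacked by Nf1.
Legal moves for White: none.
Not in check and no legal moves → stalemate.

stalemate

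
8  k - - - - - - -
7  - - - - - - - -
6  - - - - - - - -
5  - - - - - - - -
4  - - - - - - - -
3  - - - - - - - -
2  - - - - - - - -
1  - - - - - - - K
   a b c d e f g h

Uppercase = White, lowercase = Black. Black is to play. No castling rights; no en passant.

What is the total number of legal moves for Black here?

Black to move; king on a8.
In check: no.
Legal moves: Kb8, Kb7, Ka7.
Count: 3.

3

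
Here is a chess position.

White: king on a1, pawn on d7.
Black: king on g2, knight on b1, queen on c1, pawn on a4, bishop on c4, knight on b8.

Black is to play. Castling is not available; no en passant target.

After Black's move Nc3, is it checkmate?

yes

After Nc3: white king on a1; in check: yes, from the black queen on c1.
King squares — b1: attacked by Qc1; a2: attacked by Nc3; b2: attacked by Qc1.
White has no legal moves → checkmate.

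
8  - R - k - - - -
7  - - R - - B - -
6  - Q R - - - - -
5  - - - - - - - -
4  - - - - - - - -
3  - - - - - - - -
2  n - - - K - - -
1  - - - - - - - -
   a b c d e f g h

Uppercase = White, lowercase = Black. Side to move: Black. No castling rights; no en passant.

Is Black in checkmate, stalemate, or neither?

Black to move; black king on d8.
In check: yes, from the white rook on b8.
King squares — c7: attacked by Qb6; d7: attacked by Rc7; e7: attacked by Rc7; c8: attacked by Rc7; e8: attacked by Bf7.
Legal moves for Black: none.
In check with no legal moves → checkmate.

checkmate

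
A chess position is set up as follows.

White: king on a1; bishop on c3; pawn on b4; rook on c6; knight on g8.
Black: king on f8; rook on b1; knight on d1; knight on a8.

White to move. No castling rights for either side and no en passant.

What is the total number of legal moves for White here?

2

White to move; king on a1.
In check: yes, from the black rook on b1.
Legal moves: Ka2, Kxb1.
Count: 2.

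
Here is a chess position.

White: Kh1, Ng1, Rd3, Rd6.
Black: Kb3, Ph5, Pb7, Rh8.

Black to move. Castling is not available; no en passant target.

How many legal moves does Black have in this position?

6

Black to move; king on b3.
In check: yes, from the white rook on d3.
Legal moves: Kc4, Kb4, Ka4, Kc2, Kb2, Ka2.
Count: 6.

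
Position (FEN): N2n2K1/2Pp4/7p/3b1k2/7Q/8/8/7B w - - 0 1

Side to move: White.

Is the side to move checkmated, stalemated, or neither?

neither

White to move; white king on g8.
In check: yes, from the black bishop on d5.
King squares — f7: attacked by Bd5; g7: available; h7: available; f8: available; h8: available.
Legal moves for White: Kh8, Kf8, Kh7, Kg7, Bxd5.
White is in check but has 5 legal moves → neither.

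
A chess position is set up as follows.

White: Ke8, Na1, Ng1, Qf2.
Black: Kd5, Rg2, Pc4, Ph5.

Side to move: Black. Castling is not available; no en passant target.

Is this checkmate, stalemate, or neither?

Black to move; black king on d5.
In check: no.
Legal moves for Black: Ke6, Kd6, Kc6, Ke5, Ke4, Rg8+, Rg7, Rg6, Rg5, Rg4, Rg3, Rh2, Rxf2, Rxg1, h4, c3.
Black has 16 legal moves and is not in check → neither.

neither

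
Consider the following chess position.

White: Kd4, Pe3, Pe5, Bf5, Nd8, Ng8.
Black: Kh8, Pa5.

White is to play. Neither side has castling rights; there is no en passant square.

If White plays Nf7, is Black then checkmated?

no

After Nf7: black king on h8; in check: yes, from the white knight on f7.
Black has 2 legal replies: Kxg8, Kg7.
In check but a legal move exists → not checkmate.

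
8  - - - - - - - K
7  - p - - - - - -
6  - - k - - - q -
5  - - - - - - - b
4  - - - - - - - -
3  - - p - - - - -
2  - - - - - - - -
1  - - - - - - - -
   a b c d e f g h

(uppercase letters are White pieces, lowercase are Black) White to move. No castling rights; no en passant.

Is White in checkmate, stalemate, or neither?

stalemate

White to move; white king on h8.
In check: no.
King squares — g7: attacked by Qg6; h7: attacked by Qg6; g8: attacked by Qg6.
Legal moves for White: none.
Not in check and no legal moves → stalemate.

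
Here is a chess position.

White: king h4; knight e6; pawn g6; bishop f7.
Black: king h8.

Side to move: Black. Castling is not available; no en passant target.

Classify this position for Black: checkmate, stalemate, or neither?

stalemate

Black to move; black king on h8.
In check: no.
King squares — g7: attacked by Ne6; h7: attacked by Pg6; g8: attacked by Bf7.
Legal moves for Black: none.
Not in check and no legal moves → stalemate.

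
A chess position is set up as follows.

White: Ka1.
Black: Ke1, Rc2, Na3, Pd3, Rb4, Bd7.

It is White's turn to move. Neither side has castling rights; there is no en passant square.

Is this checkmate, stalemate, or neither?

stalemate

White to move; white king on a1.
In check: no.
King squares — b1: attacked by Na3; a2: attacked by Rc2; b2: attacked by Rc2.
Legal moves for White: none.
Not in check and no legal moves → stalemate.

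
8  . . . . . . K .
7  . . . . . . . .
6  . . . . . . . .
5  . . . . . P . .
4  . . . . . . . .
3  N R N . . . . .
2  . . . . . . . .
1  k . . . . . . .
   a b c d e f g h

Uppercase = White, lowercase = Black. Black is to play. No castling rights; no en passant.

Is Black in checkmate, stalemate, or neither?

stalemate

Black to move; black king on a1.
In check: no.
King squares — b1: attacked by Na3; a2: attacked by Nc3; b2: attacked by Rb3.
Legal moves for Black: none.
Not in check and no legal moves → stalemate.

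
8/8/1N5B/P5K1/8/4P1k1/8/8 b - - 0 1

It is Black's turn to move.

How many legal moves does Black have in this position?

Black to move; king on g3.
In check: no.
Legal moves: Kh3, Kf3, Kh2, Kg2, Kf2.
Count: 5.

5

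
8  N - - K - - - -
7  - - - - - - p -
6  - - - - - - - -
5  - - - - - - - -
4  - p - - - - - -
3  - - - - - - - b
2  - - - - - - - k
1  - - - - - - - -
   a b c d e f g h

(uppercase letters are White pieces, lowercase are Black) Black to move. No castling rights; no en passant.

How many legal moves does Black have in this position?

Black to move; king on h2.
In check: no.
Legal moves: Bc8, Bd7, Be6, Bf5, Bg4, Bg2, Bf1, Kg3, Kg2, Kh1, Kg1, g6, b3, g5.
Count: 14.

14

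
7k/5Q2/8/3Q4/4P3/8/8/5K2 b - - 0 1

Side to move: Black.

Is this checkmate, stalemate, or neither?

stalemate

Black to move; black king on h8.
In check: no.
King squares — g7: attacked by Qf7; h7: attacked by Qf7; g8: attacked by Qf7.
Legal moves for Black: none.
Not in check and no legal moves → stalemate.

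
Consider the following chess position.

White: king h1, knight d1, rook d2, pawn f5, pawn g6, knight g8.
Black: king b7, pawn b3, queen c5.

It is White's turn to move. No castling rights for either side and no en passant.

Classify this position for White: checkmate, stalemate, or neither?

neither

White to move; white king on h1.
In check: no.
Legal moves for White include: Ne7, Nh6, Nf6, Rd8, Rd7+, Rd6, Rd5, Rd4, Rd3, Rh2, Rg2, Rf2, Re2, Rc2, Rb2, Ra2, Kh2, Kg2, ... (list truncated; more exist).
White has legal moves and is not in check → neither.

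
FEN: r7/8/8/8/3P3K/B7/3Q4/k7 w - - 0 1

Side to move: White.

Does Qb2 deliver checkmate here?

yes

After Qb2: black king on a1; in check: yes, from the white queen on b2.
King squares — b1: attacked by Qb2; a2: attacked by Qb2; b2: attacked by Ba3.
Black has no legal moves → checkmate.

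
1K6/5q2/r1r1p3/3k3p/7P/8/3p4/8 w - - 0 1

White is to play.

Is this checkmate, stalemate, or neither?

stalemate

White to move; white king on b8.
In check: no.
King squares — a7: attacked by Ra6; b7: attacked by Qf7; c7: attacked by Rc6; a8: attacked by Ra6; c8: attacked by Rc6.
Legal moves for White: none.
Not in check and no legal moves → stalemate.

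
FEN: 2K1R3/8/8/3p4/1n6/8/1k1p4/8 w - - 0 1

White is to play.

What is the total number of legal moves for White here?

White to move; king on c8.
In check: no.
Legal moves: Rh8, Rg8, Rf8, Rd8, Re7, Re6, Re5, Re4, Re3, Re2, Re1, Kd8, Kb8, Kd7, Kc7, Kb7.
Count: 16.

16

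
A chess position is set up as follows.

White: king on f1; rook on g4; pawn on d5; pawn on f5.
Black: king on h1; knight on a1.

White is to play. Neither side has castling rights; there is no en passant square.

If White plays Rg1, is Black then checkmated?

no

After Rg1: black king on h1; in check: yes, from the white rook on g1.
Black has 1 legal reply: Kh2.
In check but a legal move exists → not checkmate.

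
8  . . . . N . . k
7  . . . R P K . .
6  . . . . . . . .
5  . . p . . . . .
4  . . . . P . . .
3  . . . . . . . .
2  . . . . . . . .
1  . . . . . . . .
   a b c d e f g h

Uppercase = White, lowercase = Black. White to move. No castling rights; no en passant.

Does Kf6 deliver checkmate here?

After Kf6: black king on h8; in check: no.
Black is not in check, so this cannot be checkmate.

no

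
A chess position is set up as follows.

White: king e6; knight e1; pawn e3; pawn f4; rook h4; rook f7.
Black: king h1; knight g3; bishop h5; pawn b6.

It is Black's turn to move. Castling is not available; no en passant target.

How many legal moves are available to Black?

1

Black to move; king on h1.
In check: yes, from the white rook on h4.
Legal moves: Kg1.
Count: 1.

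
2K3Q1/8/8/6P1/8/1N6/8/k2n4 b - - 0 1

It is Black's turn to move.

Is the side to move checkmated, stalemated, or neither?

neither

Black to move; black king on a1.
In check: yes, from the white knight on b3.
Legal moves for Black: Kb2, Ka2, Kb1.
Black is in check but has 3 legal moves → neither.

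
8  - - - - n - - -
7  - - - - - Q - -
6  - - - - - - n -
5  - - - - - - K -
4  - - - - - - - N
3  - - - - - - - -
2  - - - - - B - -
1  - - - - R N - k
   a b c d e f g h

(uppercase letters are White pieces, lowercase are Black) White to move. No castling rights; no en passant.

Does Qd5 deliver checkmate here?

yes

After Qd5: black king on h1; in check: yes, from the white queen on d5.
King squares — g1: attacked by Bf2; g2: attacked by Nh4; h2: attacked by Nf1.
Black has no legal moves → checkmate.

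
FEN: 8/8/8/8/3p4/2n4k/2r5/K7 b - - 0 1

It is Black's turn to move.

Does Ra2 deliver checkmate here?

After Ra2: white king on a1; in check: yes, from the black rook on a2.
King squares — b1: attacked by Nc3; a2: attacked by Nc3; b2: attacked by Ra2.
White has no legal moves → checkmate.

yes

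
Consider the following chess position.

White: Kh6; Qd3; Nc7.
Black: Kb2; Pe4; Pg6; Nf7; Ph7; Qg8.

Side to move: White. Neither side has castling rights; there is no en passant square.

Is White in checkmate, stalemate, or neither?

White to move; white king on h6.
In check: yes, from the black knight on f7.
King squares — g5: attacked by Nf7; h5: attacked by Pg6; g6: attacked by Ph7; g7: attacked by Qg8; h7: attacked by Qg8.
Legal moves for White: none.
In check with no legal moves → checkmate.

checkmate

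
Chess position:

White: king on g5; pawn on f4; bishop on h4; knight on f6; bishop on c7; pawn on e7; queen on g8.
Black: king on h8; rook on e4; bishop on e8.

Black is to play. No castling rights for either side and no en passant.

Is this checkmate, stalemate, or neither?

checkmate

Black to move; black king on h8.
In check: yes, from the white queen on g8.
King squares — g7: attacked by Qg8; h7: attacked by Nf6; g8: attacked by Nf6.
Legal moves for Black: none.
In check with no legal moves → checkmate.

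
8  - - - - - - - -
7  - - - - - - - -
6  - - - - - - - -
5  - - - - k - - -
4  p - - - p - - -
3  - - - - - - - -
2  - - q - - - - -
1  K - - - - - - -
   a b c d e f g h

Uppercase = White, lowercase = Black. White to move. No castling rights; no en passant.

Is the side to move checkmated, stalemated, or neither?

stalemate

White to move; white king on a1.
In check: no.
King squares — b1: attacked by Qc2; a2: attacked by Qc2; b2: attacked by Qc2.
Legal moves for White: none.
Not in check and no legal moves → stalemate.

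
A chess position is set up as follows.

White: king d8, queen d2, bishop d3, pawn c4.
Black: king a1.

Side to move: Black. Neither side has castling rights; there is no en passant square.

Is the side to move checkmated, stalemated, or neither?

Black to move; black king on a1.
In check: no.
King squares — b1: attacked by Bd3; a2: attacked by Qd2; b2: attacked by Qd2.
Legal moves for Black: none.
Not in check and no legal moves → stalemate.

stalemate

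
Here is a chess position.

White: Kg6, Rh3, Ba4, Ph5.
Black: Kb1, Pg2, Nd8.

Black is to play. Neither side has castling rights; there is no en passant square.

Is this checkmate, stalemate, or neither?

neither

Black to move; black king on b1.
In check: no.
Legal moves for Black: Nf7, Nb7, Ne6, Nc6, Kb2, Ka2, Kc1, Ka1, g1=Q+, g1=R+, g1=B, g1=N.
Black has 12 legal moves and is not in check → neither.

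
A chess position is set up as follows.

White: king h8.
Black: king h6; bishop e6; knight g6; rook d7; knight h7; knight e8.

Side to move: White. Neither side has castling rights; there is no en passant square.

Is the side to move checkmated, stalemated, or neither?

checkmate

White to move; white king on h8.
In check: yes, from the black knight on g6.
King squares — g7: attacked by Kh6; h7: attacked by Kh6; g8: attacked by Be6.
Legal moves for White: none.
In check with no legal moves → checkmate.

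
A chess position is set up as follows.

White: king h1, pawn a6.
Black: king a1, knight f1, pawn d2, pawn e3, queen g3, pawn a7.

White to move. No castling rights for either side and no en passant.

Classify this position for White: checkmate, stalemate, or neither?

White to move; white king on h1.
In check: no.
King squares — g1: attacked by Qg3; g2: attacked by Qg3; h2: attacked by Nf1.
Legal moves for White: none.
Not in check and no legal moves → stalemate.

stalemate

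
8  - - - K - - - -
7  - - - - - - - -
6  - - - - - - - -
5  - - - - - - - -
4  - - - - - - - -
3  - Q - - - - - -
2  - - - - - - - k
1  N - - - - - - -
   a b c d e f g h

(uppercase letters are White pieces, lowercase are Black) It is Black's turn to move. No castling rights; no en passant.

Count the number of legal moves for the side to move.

3

Black to move; king on h2.
In check: no.
Legal moves: Kg2, Kh1, Kg1.
Count: 3.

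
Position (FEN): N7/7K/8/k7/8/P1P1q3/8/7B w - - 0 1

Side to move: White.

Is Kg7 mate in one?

no

After Kg7: black king on a5; in check: no.
Black is not in check, so this cannot be checkmate.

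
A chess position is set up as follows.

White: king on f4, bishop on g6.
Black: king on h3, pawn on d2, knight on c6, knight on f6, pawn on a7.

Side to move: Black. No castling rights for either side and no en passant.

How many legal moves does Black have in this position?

Black to move; king on h3.
In check: no.
Legal moves: Ng8, Ne8, Nh7, Nd7, Nh5+, Nd5+, Ng4, Ne4, Nd8, Nb8, Ne7, Ne5, Na5, Nd4, Nb4, Kh4, Kh2, Kg2, a6, d1=Q, d1=R, d1=B, d1=N, a5.
Count: 24.

24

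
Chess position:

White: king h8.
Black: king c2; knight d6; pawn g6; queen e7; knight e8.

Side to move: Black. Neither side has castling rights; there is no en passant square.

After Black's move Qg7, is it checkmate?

yes

After Qg7: white king on h8; in check: yes, from the black queen on g7.
King squares — g7: attacked by Ne8; h7: attacked by Qg7; g8: attacked by Qg7.
White has no legal moves → checkmate.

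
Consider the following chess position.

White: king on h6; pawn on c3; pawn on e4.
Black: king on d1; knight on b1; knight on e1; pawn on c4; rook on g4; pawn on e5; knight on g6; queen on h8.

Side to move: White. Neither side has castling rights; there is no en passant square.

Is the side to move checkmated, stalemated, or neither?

White to move; white king on h6.
In check: yes, from the black queen on h8.
King squares — g5: attacked by Rg4; h5: attacked by Qh8; g6: attacked by Rg4; g7: attacked by Qh8; h7: attacked by Qh8.
Legal moves for White: none.
In check with no legal moves → checkmate.

checkmate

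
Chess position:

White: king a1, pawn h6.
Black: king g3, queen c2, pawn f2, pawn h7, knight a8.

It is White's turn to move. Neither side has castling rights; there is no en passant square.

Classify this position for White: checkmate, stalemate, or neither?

White to move; white king on a1.
In check: no.
King squares — b1: attacked by Qc2; a2: attacked by Qc2; b2: attacked by Qc2.
Legal moves for White: none.
Not in check and no legal moves → stalemate.

stalemate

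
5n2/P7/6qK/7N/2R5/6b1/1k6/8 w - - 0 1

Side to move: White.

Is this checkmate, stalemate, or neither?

White to move; white king on h6.
In check: yes, from the black queen on g6.
King squares — g5: attacked by Qg6; h5: own knight; g6: attacked by Nf8; g7: attacked by Qg6; h7: attacked by Qg6.
Legal moves for White: none.
In check with no legal moves → checkmate.

checkmate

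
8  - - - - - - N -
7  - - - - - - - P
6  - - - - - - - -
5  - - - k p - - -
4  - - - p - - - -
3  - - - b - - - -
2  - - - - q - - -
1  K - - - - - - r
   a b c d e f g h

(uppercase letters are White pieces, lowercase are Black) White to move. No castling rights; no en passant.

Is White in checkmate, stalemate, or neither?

checkmate

White to move; white king on a1.
In check: yes, from the black rook on h1.
King squares — b1: attacked by Rh1; a2: attacked by Qe2; b2: attacked by Qe2.
Legal moves for White: none.
In check with no legal moves → checkmate.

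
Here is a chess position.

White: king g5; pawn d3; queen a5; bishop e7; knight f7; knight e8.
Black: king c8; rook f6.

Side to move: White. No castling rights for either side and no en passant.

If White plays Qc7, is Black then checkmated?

yes

After Qc7: black king on c8; in check: yes, from the white queen on c7.
King squares — b7: attacked by Qc7; c7: attacked by Ne8; d7: attacked by Qc7; b8: attacked by Qc7; d8: attacked by Qc7.
Black has no legal moves → checkmate.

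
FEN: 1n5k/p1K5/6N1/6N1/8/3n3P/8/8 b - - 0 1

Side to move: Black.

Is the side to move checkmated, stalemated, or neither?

neither

Black to move; black king on h8.
In check: yes, from the white knight on g6.
Legal moves for Black: Kg8, Kg7.
Black is in check but has 2 legal moves → neither.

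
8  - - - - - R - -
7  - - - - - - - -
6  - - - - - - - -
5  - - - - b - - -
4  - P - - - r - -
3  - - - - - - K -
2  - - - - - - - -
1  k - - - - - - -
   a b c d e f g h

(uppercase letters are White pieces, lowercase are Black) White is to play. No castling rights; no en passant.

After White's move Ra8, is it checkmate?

After Ra8: black king on a1; in check: yes, from the white rook on a8.
Black has 2 legal replies: Kb2, Kb1.
In check but a legal move exists → not checkmate.

no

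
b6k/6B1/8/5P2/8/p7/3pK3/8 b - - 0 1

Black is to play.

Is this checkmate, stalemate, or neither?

neither

Black to move; black king on h8.
In check: yes, from the white bishop on g7.
King squares — g7: available; h7: available; g8: available.
Legal moves for Black: Kg8, Kh7, Kxg7.
Black is in check but has 3 legal moves → neither.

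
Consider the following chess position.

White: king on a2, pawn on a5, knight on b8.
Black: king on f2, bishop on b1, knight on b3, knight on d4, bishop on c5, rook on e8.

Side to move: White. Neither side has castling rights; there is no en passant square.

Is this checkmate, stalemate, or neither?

White to move; white king on a2.
In check: yes, from the black bishop on b1.
Legal moves for White: Kb2, Kxb1.
White is in check but has 2 legal moves → neither.

neither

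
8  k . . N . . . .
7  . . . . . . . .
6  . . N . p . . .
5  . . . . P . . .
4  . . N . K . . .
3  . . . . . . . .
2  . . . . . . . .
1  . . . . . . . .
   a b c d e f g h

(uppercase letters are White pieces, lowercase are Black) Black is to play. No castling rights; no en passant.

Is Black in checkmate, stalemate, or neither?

stalemate

Black to move; black king on a8.
In check: no.
King squares — a7: attacked by Nc6; b7: attacked by Nd8; b8: attacked by Nc6.
Legal moves for Black: none.
Not in check and no legal moves → stalemate.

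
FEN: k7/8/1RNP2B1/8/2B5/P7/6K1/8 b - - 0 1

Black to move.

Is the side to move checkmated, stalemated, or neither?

stalemate

Black to move; black king on a8.
In check: no.
King squares — a7: attacked by Nc6; b7: attacked by Rb6; b8: attacked by Rb6.
Legal moves for Black: none.
Not in check and no legal moves → stalemate.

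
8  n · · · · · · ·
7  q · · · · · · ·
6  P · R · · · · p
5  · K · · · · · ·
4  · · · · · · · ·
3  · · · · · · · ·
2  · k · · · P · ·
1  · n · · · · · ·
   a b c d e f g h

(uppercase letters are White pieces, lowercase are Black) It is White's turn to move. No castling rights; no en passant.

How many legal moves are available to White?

19

White to move; king on b5.
In check: no.
Legal moves: Rc8, Rc7, Rxh6, Rg6, Rf6, Re6, Rd6, Rb6, Rc5, Rc4, Rc3, Rc2+, Rc1, Ka5, Kc4, Kb4, Ka4, f3, f4.
Count: 19.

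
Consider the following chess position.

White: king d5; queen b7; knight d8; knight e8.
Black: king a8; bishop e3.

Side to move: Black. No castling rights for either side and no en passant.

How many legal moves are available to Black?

0

Black to move; king on a8.
In check: yes, from the white queen on b7.
Legal moves: none.
Count: 0.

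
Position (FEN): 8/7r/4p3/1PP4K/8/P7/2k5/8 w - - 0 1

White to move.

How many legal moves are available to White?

White to move; king on h5.
In check: yes, from the black rook on h7.
Legal moves: Kg6, Kg5, Kg4.
Count: 3.

3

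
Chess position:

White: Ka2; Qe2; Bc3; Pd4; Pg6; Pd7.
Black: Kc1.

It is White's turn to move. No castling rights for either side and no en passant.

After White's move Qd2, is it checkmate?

After Qd2: black king on c1; in check: yes, from the white queen on d2.
King squares — b1: attacked by Ka2; d1: attacked by Qd2; b2: attacked by Ka2; c2: attacked by Qd2; d2: attacked by Bc3.
Black has no legal moves → checkmate.

yes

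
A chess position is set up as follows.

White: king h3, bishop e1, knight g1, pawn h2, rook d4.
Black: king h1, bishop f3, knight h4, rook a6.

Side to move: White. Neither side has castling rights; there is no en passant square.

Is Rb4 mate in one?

After Rb4: black king on h1; in check: no.
Black is not in check, so this cannot be checkmate.

no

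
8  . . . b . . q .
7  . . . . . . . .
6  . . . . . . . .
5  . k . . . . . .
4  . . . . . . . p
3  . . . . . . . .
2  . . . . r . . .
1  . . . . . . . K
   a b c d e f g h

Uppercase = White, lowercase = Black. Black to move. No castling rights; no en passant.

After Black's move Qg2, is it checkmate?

yes

After Qg2: white king on h1; in check: yes, from the black queen on g2.
King squares — g1: attacked by Qg2; g2: attacked by Re2; h2: attacked by Qg2.
White has no legal moves → checkmate.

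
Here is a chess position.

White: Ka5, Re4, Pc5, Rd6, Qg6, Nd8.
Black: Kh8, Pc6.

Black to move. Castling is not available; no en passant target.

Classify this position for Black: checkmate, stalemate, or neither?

stalemate

Black to move; black king on h8.
In check: no.
King squares — g7: attacked by Qg6; h7: attacked by Qg6; g8: attacked by Qg6.
Legal moves for Black: none.
Not in check and no legal moves → stalemate.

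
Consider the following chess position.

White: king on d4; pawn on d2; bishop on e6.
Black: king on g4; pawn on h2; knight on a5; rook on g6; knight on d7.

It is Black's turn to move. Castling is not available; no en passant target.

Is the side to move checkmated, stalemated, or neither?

neither

Black to move; black king on g4.
In check: yes, from the white bishop on e6.
Legal moves for Black: Kh5, Kg5, Kh4, Kf4, Kg3, Kf3, Rxe6.
Black is in check but has 7 legal moves → neither.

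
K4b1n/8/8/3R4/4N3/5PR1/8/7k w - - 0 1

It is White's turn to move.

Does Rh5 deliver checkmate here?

yes

After Rh5: black king on h1; in check: yes, from the white rook on h5.
King squares — g1: attacked by Rg3; g2: attacked by Rg3; h2: attacked by Rh5.
Black has no legal moves → checkmate.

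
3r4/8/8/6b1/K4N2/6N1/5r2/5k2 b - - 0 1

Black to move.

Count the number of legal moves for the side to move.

Black to move; king on f1.
In check: yes, from the white knight on g3.
Legal moves: Kg1, Ke1.
Count: 2.

2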